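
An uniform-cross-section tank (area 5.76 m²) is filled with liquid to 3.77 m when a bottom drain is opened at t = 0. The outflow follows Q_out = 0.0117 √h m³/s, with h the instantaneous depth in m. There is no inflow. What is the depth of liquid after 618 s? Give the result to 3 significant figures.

A dh/dt = −Q_out = −0.0117 √h.
∫ h^(−1/2) dh = −(0.0117/A) ∫ dt, giving 2√h = 2√h₀ − (0.0117/A) t.
√h = √3.77 − 0.0117·618/(2·5.76) = 1.9416 − 0.62766 = 1.3140.
h = 1.3140² = 1.7266 m.

1.73 m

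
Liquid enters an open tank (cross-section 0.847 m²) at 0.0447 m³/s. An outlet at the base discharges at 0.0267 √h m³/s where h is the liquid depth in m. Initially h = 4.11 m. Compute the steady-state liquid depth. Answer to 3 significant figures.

Mass balance (ρ constant): A dh/dt = Q_in − 0.0267 √h. At steady state dh/dt = 0:
Q_in = 0.0267 √h_ss ⇒ √h_ss = 0.0447/0.0267 = 1.6742.
h_ss = 1.6742² = 2.8028 m. (Since h₀ = 4.11 m > h_ss, the level will fall toward this value.)

2.80 m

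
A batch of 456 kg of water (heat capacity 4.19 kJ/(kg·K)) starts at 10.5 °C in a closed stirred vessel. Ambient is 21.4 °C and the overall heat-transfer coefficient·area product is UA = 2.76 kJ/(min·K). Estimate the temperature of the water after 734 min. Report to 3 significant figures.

17.6 °C

Heat balance on the well-mixed liquid: M c_p dT/dt = −UA(T − T_amb).
dT/dt = (T_ss − T)/τ with T_ss = T_amb = 21.400 °C, τ = M c_p/UA = 456·4.19/2.76 = 692.26 min.
T approaches T_ss exponentially: T(t) = T_ss + (T₀ − T_ss) e^(−t/τ).
T(734) = 21.400 + (-10.900)·0.34635 = 17.625 °C.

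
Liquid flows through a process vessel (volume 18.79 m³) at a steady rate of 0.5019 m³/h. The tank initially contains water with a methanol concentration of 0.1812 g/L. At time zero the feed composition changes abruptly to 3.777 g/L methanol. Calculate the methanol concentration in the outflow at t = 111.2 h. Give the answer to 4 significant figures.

3.593 g/L

Unsteady species balance (constant V, well mixed): V dC/dt = Q(C_in − C).
Time constant τ = V/Q = 18.79/0.5019 = 37.4377 h.
Integrating: C(t) = C_in + (C₀ − C_in) e^(−t/τ).
C(111.2) = 3.777 + (0.1812 − 3.777)·e^(−111.2/37.4377) = 3.777 + (-3.59580)·0.0512897 = 3.59257 g/L.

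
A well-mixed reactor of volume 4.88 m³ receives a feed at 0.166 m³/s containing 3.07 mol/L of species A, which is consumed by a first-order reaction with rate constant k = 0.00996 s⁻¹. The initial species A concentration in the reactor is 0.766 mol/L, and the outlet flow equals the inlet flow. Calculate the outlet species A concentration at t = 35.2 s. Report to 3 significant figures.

2.03 mol/L

V dC/dt = Q(C_in − C) − k V C.
This is linear with rate a = Q/V + k = 0.043976 s⁻¹.
C_ss = Q C_in/(Q + kV) = 2.3747 mol/L; C(t) = C_ss + (C₀ − C_ss) e^(−a t).
C(35.2) = 2.3747 + (-1.6087)·e^(−0.043976·35.2) = 2.3747 + (-1.6087)·0.21268 = 2.0326 mol/L.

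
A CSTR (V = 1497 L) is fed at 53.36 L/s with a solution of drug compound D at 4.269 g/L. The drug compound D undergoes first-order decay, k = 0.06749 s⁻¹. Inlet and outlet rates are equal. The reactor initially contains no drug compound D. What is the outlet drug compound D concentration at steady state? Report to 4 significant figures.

1.475 g/L

Accumulation = in − out − consumed: V dC/dt = Q C_in − Q C − k V C.
Steady state (dC/dt = 0): C_ss = Q C_in/(Q + kV) = C_in/(1 + kV/Q).
C_ss = 53.36·4.269/(53.36 + 0.06749·1497) = 227.794/154.393 = 1.47542 g/L.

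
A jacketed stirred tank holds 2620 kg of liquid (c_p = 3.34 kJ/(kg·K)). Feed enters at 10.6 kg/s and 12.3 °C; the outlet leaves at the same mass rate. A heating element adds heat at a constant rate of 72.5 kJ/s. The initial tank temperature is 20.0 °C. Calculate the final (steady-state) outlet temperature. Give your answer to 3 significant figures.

Heat balance on the well-mixed liquid: M c_p dT/dt = ṁ c_p (T_in − T) + 72.5.
At steady state dT/dt = 0 ⇒ T_ss = T_in + Q̇/(ṁ c_p) = 12.3 + 72.5/(10.6·3.34) = 14.348 °C.

14.3 °C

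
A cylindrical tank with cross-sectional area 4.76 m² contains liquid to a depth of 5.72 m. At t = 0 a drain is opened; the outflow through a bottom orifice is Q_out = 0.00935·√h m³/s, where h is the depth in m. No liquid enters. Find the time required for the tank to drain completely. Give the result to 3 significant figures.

2440 s

Mass balance (ρ constant): A dh/dt = −0.00935 √h.
∫ h^(−1/2) dh = −(0.00935/A) ∫ dt, giving 2√h = 2√h₀ − (0.00935/A) t.
Tank is empty when √h = 0: t_empty = 2A√h₀/0.00935.
t_empty = 2·4.76·√5.72/0.00935 = 9.5200·2.3917/0.00935 = 2435.1 s.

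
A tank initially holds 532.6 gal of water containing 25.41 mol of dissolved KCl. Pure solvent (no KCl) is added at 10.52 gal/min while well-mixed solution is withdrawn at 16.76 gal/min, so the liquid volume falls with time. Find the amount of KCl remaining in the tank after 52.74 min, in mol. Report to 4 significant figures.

1.918 mol

Total volume: dV/dt = Q_in − Q_out = -6.24000 gal/min, so V(t) = 532.6 − 6.24000 t and V(52.74) = 203.502 gal.
No KCl enters, so dm/dt = −Q_out · (m/V).
Separate: dm/m = −Q_out dt/V(t) ⇒ ln(m/m₀) = −(Q_out/(Q_in−Q_out)) ln(V/V₀).
m = m₀ (V₀/V)^(Q_out/(Q_in−Q_out)) = 25.41 × (532.6/203.502)^(-2.68590) = 1.91757 mol.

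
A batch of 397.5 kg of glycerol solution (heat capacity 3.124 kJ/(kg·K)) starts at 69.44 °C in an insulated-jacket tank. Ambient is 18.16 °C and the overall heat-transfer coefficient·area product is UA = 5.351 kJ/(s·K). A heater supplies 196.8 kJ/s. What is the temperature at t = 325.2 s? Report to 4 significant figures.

58.51 °C

M c_p dT/dt = −UA(T − T_amb) + Q̇.
dT/dt = (T_ss − T)/τ with T_ss = T_amb + Q̇/UA = 18.16 + 196.8/5.351 = 54.9382 °C, τ = M c_p/UA = 397.5·3.124/5.351 = 232.067 s.
Integrating: T(t) = T_ss + (T₀ − T_ss) e^(−t/τ).
T(325.2) = 54.9382 + (14.5018)·0.246272 = 58.5096 °C.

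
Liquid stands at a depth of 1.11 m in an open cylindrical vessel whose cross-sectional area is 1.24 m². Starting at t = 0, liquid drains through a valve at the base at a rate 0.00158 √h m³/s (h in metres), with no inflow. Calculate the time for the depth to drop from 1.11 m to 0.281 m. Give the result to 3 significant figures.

Mass balance (ρ constant): A dh/dt = −0.00158 √h.
Separate and integrate: 2(√h − √h₀) = −(0.00158/A) t.
t = 2A(√h₀ − √h)/0.00158 = 2·1.24·(√1.11 − √0.281)/0.00158
  = 2.4800 × (1.0536 − 0.53009) / 0.00158 = 821.65 s.

822 s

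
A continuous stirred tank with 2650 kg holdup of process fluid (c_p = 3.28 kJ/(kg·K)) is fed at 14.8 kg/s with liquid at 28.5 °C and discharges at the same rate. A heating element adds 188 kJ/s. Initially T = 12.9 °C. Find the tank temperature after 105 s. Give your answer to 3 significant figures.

21.5 °C

M c_p dT/dt = ṁ c_p (T_in − T) + Q̇.
Rearrange: dT/dt = (T_ss − T)/τ with τ = M/ṁ = 179.05 s and T_ss = T_in + Q̇/(ṁ c_p) = 32.373 °C.
This is linear first-order; T(t) = T_ss + (T₀ − T_ss) e^(−t/τ).
T(105) = 32.373 + (-19.473)·e^(−105/179.05) = 32.373 + (-19.473)·0.55632 = 21.540 °C.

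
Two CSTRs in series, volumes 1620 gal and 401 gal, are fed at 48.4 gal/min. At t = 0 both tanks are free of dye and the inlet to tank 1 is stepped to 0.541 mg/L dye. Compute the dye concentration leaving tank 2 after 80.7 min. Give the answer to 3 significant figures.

Each tank obeys Vᵢ dCᵢ/dt = Q(Cᵢ₋₁ − Cᵢ), so τᵢ = Vᵢ/Q.
τ₁ = 1620/48.4 = 33.471 min; τ₂ = 401/48.4 = 8.2851 min.
Tank 1: C₁ = C_in(1 − e^(−t/τ₁)). Tank 2 (τ₁ ≠ τ₂): C₂ = C_in[1 − (τ₁ e^(−t/τ₁) − τ₂ e^(−t/τ₂))/(τ₁ − τ₂)].
At t = 80.7: e^(−t/τ₁) = 0.089722, e^(−t/τ₂) = 5.8860e-05.
C₂ = 0.541·[1 − (33.471·0.089722 − 8.2851·5.8860e-05)/(25.186)] = 0.541·0.88078 = 0.47650 mg/L.

0.477 mg/L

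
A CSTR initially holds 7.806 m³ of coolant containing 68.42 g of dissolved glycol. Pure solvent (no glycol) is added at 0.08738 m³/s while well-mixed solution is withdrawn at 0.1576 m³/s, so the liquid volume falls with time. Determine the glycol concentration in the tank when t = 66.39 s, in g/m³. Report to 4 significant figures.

2.827 g/m³

Let m(t) be the amount of glycol. Volume: V(t) = V₀ + (Q_in − Q_out) t = 7.806 − 0.0702200 t; V(66.39) = 3.14409 m³.
Species balance (pure solvent in): dm/dt = −Q_out · m/V(t).
dm/m = −Q_out dt/(V₀ − 0.0702200 t); integrating gives ln(m/m₀) = −(Q_out/(Q_in−Q_out)) ln(V/V₀).
m = m₀ (V₀/V)^(Q_out/(Q_in−Q_out)) = 68.42 × (7.806/3.14409)^(-2.24437) = 8.88803 g.
C = m/V = 8.88803/3.14409 = 2.82690 g/m³.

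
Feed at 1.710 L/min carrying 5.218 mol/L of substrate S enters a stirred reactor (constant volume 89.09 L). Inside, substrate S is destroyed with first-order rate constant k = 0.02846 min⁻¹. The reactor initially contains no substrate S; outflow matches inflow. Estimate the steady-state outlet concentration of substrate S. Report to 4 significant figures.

Accumulation = in − out − consumed: V dC/dt = Q C_in − Q C − k V C.
At steady state: 0 = Q C_in − (Q + kV) C_ss, so C_ss = Q C_in/(Q + kV).
C_ss = 1.710·5.218/(1.710 + 0.02846·89.09) = 8.92278/4.24550 = 2.10170 mol/L.

2.102 mol/L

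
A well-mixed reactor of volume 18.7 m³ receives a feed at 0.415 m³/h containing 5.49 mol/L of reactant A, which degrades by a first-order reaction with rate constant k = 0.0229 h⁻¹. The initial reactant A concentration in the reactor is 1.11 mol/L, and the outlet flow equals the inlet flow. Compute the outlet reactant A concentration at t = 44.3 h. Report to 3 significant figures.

2.49 mol/L

V dC/dt = Q(C_in − C) − k V C.
dC/dt = (Q/V) C_in − (Q/V + k) C; effective rate a = Q/V + k = 0.022193 + 0.0229 = 0.045093 h⁻¹.
C_ss = Q C_in/(Q + kV) = 2.7019 mol/L; C(t) = C_ss + (C₀ − C_ss) e^(−a t).
C(44.3) = 2.7019 + (-1.5919)·e^(−0.045093·44.3) = 2.7019 + (-1.5919)·0.13566 = 2.4860 mol/L.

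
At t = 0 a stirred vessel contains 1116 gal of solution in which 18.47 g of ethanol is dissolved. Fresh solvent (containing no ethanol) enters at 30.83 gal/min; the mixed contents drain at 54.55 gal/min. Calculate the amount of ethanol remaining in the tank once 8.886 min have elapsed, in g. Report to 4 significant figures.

11.41 g

Total volume: dV/dt = Q_in − Q_out = -23.7200 gal/min, so V(t) = 1116 − 23.7200 t and V(8.886) = 905.224 gal.
Solute balance: dm/dt = 0 − Q_out C = −Q_out m/V(t).
dm/m = −Q_out dt/(V₀ − 23.7200 t); integrating gives ln(m/m₀) = −(Q_out/(Q_in−Q_out)) ln(V/V₀).
m = m₀ (V₀/V)^(Q_out/(Q_in−Q_out)) = 18.47 × (1116/905.224)^(-2.29975) = 11.4130 g.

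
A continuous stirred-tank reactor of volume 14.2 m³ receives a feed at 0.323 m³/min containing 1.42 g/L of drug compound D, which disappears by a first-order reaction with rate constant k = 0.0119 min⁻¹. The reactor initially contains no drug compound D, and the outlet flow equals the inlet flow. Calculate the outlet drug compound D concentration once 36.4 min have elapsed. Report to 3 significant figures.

Species balance: V dC/dt = Q C_in − Q C − k V C.
dC/dt = (Q/V) C_in − (Q/V + k) C; effective rate a = Q/V + k = 0.022746 + 0.0119 = 0.034646 min⁻¹.
C_ss = Q C_in/(Q + kV) = 0.93227 g/L; C(t) = C_ss + (C₀ − C_ss) e^(−a t).
C(36.4) = 0.93227 + (-0.93227)·e^(−0.034646·36.4) = 0.93227 + (-0.93227)·0.28333 = 0.66813 g/L.

0.668 g/L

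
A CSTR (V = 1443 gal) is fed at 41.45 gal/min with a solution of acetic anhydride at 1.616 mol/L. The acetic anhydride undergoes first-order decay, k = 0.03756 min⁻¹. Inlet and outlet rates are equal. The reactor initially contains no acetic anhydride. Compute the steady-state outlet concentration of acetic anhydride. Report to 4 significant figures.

V dC/dt = Q(C_in − C) − k V C.
At steady state: 0 = Q C_in − (Q + kV) C_ss, so C_ss = Q C_in/(Q + kV).
C_ss = 41.45·1.616/(41.45 + 0.03756·1443) = 66.9832/95.6491 = 0.700302 mol/L.

0.7003 mol/L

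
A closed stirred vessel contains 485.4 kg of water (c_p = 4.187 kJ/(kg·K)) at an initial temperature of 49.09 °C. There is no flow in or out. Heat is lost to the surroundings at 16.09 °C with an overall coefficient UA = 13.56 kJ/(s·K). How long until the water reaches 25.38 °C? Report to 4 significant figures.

First-law balance (no shaft work): M c_p dT/dt = −UA(T − T_amb).
τ = M c_p/UA = 149.880 s; T_ss = T_amb = 16.0900 °C.
T(t) = T_ss + (T₀ − T_ss)e^(−t/τ); set T = 25.38:
t = −τ ln[(T − T_ss)/(T₀ − T_ss)] = −149.880 · ln(0.281515) = 189.983 s.

190.0 s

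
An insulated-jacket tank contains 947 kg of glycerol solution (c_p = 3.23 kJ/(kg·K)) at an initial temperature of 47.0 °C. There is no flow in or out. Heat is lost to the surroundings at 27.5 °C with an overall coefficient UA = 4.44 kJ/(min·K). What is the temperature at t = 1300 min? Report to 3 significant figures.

Energy balance: M c_p dT/dt = −UA(T − T_amb).
dT/dt = (T_ss − T)/τ with T_ss = T_amb = 27.500 °C, τ = M c_p/UA = 947·3.23/4.44 = 688.92 min.
This is linear first-order; T(t) = T_ss + (T₀ − T_ss) e^(−t/τ).
T(1300) = 27.500 + (19.500)·0.15152 = 30.455 °C.

30.5 °C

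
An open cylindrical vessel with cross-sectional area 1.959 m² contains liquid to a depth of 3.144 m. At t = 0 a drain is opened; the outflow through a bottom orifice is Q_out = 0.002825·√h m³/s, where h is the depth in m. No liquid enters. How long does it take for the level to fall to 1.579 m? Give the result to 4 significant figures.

Unsteady balance on liquid volume: A dh/dt = −0.002825 √h.
Separate and integrate: 2(√h − √h₀) = −(0.002825/A) t.
t = 2A(√h₀ − √h)/0.002825 = 2·1.959·(√3.144 − √1.579)/0.002825
  = 3.91800 × (1.77313 − 1.25658) / 0.002825 = 716.405 s.

716.4 s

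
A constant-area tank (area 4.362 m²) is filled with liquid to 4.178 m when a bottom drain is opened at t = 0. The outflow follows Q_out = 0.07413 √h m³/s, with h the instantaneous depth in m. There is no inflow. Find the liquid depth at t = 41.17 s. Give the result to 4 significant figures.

2.870 m

A dh/dt = −Q_out = −0.07413 √h.
∫ h^(−1/2) dh = −(0.07413/A) ∫ dt, giving 2√h = 2√h₀ − (0.07413/A) t.
√h = √4.178 − 0.07413·41.17/(2·4.362) = 2.04402 − 0.349832 = 1.69418.
h = 1.69418² = 2.87026 m.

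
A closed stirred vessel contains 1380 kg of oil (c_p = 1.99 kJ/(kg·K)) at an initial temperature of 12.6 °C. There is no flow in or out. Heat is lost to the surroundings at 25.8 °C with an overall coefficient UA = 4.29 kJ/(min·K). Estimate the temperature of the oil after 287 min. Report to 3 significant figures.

17.4 °C

M c_p dT/dt = −UA(T − T_amb).
dT/dt = (T_ss − T)/τ with T_ss = T_amb = 25.800 °C, τ = M c_p/UA = 1380·1.99/4.29 = 640.14 min.
T approaches T_ss exponentially: T(t) = T_ss + (T₀ − T_ss) e^(−t/τ).
T(287) = 25.800 + (-13.200)·0.63869 = 17.369 °C.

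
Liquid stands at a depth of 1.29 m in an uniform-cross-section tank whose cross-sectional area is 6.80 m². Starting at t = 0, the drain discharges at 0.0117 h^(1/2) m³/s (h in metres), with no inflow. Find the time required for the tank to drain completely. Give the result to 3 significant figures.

Mass balance (ρ constant): A dh/dt = −0.0117 √h.
∫ h^(−1/2) dh = −(0.0117/A) ∫ dt, giving 2√h = 2√h₀ − (0.0117/A) t.
Tank is empty when √h = 0: t_empty = 2A√h₀/0.0117.
t_empty = 2·6.80·√1.29/0.0117 = 13.600·1.1358/0.0117 = 1320.2 s.

1320 s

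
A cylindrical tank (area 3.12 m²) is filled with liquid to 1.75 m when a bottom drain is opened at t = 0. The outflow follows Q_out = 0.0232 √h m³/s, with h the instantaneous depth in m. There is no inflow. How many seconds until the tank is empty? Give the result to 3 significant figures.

356 s

With no inflow, A dh/dt = −0.0232 √h.
Separate and integrate: 2(√h − √h₀) = −(0.0232/A) t.
Set h = 0: 2√h₀ = (0.0232/A) t_empty ⇒ t_empty = 2A√h₀/0.0232.
t_empty = 2·3.12·√1.75/0.0232 = 6.2400·1.3229/0.0232 = 355.81 s.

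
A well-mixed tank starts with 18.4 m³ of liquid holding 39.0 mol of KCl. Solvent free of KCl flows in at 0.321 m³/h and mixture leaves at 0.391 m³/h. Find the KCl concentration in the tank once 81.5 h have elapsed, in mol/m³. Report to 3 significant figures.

Let m(t) be the amount of KCl. Volume: V(t) = V₀ + (Q_in − Q_out) t = 18.4 − 0.070000 t; V(81.5) = 12.695 m³.
Solute balance: dm/dt = 0 − Q_out C = −Q_out m/V(t).
Separate: dm/m = −Q_out dt/V(t) ⇒ ln(m/m₀) = −(Q_out/(Q_in−Q_out)) ln(V/V₀).
m = m₀ (V₀/V)^(Q_out/(Q_in−Q_out)) = 39.0 × (18.4/12.695)^(-5.5857) = 4.9060 mol.
C = m/V = 4.9060/12.695 = 0.38645 mol/m³.

0.386 mol/m³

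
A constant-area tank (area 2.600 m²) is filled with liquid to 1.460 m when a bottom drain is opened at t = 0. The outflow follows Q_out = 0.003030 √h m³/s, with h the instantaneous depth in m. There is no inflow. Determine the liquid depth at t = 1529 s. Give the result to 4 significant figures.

Accumulation of liquid (constant cross-section A): A dh/dt = −0.003030 √h.
∫ h^(−1/2) dh = −(0.003030/A) ∫ dt, giving 2√h = 2√h₀ − (0.003030/A) t.
√h = √1.460 − 0.003030·1529/(2·2.600) = 1.20830 − 0.890937 = 0.317368.
h = 0.317368² = 0.100722 m.

0.1007 m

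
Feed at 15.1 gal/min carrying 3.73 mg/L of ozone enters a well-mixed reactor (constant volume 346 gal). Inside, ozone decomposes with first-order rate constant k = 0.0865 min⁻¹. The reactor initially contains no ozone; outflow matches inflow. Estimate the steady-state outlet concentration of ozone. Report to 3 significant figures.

Accumulation = in − out − consumed: V dC/dt = Q C_in − Q C − k V C.
Steady state (dC/dt = 0): C_ss = Q C_in/(Q + kV) = C_in/(1 + kV/Q).
C_ss = 15.1·3.73/(15.1 + 0.0865·346) = 56.323/45.029 = 1.2508 mg/L.

1.25 mg/L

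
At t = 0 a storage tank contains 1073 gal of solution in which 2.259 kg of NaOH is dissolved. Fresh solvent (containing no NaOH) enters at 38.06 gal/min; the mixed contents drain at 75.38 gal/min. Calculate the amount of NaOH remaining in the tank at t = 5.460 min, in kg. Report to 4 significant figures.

Let m(t) be the amount of NaOH. Volume: V(t) = V₀ + (Q_in − Q_out) t = 1073 − 37.3200 t; V(5.460) = 869.233 gal.
No NaOH enters, so dm/dt = −Q_out · (m/V).
dm/m = −Q_out dt/(V₀ − 37.3200 t); integrating gives ln(m/m₀) = −(Q_out/(Q_in−Q_out)) ln(V/V₀).
m = m₀ (V₀/V)^(Q_out/(Q_in−Q_out)) = 2.259 × (1073/869.233)^(-2.01983) = 1.47630 kg.

1.476 kg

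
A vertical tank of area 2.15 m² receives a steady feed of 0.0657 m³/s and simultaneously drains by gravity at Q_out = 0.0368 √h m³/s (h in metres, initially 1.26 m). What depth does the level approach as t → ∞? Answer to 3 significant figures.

3.19 m

Mass balance (ρ constant): A dh/dt = Q_in − 0.0368 √h. At steady state dh/dt = 0:
Q_in = 0.0368 √h_ss ⇒ √h_ss = 0.0657/0.0368 = 1.7853.
h_ss = 1.7853² = 3.1874 m. (Since h₀ = 1.26 m < h_ss, the level will rise toward this value.)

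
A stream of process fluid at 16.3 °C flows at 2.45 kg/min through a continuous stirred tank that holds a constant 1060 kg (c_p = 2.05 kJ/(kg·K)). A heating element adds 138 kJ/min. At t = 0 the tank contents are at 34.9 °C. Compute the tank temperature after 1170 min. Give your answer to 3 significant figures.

M c_p dT/dt = ṁ c_p (T_in − T) + Q̇.
Rearrange: dT/dt = (T_ss − T)/τ with τ = M/ṁ = 432.65 min and T_ss = T_in + Q̇/(ṁ c_p) = 43.776 °C.
Solution: T(t) = T_ss + (T₀ − T_ss) e^(−t/τ).
T(1170) = 43.776 + (-8.8764)·e^(−1170/432.65) = 43.776 + (-8.8764)·0.066921 = 43.182 °C.

43.2 °C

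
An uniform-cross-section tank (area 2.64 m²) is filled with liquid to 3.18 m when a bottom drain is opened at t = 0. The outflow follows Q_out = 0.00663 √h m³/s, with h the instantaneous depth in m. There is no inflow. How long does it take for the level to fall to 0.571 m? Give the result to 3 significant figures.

Mass balance (ρ constant): A dh/dt = −0.00663 √h.
Separate and integrate: 2(√h − √h₀) = −(0.00663/A) t.
t = 2A(√h₀ − √h)/0.00663 = 2·2.64·(√3.18 − √0.571)/0.00663
  = 5.2800 × (1.7833 − 0.75565) / 0.00663 = 818.37 s.

818 s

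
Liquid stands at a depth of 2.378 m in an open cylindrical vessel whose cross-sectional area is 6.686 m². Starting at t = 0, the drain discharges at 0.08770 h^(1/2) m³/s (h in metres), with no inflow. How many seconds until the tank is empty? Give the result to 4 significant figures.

With no inflow, A dh/dt = −0.08770 √h.
This is separable: 2 d(√h)/dt = −0.08770/A, so √h = √h₀ − (0.08770/(2A)) t.
Set h = 0: 2√h₀ = (0.08770/A) t_empty ⇒ t_empty = 2A√h₀/0.08770.
t_empty = 2·6.686·√2.378/0.08770 = 13.3720·1.54208/0.08770 = 235.127 s.

235.1 s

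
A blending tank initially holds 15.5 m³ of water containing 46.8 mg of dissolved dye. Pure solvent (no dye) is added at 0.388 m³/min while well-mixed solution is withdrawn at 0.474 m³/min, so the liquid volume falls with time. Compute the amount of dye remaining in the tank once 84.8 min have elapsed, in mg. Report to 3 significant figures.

Total volume: dV/dt = Q_in − Q_out = -0.086000 m³/min, so V(t) = 15.5 − 0.086000 t and V(84.8) = 8.2072 m³.
Solute balance: dm/dt = 0 − Q_out C = −Q_out m/V(t).
Separate: dm/m = −Q_out dt/V(t) ⇒ ln(m/m₀) = −(Q_out/(Q_in−Q_out)) ln(V/V₀).
m = m₀ (V₀/V)^(Q_out/(Q_in−Q_out)) = 46.8 × (15.5/8.2072)^(-5.5116) = 1.4070 mg.

1.41 mg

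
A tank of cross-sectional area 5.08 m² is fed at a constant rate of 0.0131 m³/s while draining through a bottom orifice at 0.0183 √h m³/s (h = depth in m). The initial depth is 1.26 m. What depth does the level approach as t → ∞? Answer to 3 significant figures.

Unsteady balance on liquid volume: A dh/dt = Q_in − 0.0183 √h. At steady state dh/dt = 0:
Q_in = 0.0183 √h_ss ⇒ √h_ss = 0.0131/0.0183 = 0.71585.
h_ss = 0.71585² = 0.51244 m. (Since h₀ = 1.26 m > h_ss, the level will fall toward this value.)

0.512 m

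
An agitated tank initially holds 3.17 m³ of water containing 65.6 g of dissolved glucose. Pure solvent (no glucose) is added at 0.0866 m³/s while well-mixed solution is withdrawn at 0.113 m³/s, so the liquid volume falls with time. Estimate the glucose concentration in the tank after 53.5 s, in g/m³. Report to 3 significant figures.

2.99 g/m³

Let m(t) be the amount of glucose. Volume: V(t) = V₀ + (Q_in − Q_out) t = 3.17 − 0.026400 t; V(53.5) = 1.7576 m³.
Solute balance: dm/dt = 0 − Q_out C = −Q_out m/V(t).
dm/m = −Q_out dt/(V₀ − 0.026400 t); integrating gives ln(m/m₀) = −(Q_out/(Q_in−Q_out)) ln(V/V₀).
m = m₀ (V₀/V)^(Q_out/(Q_in−Q_out)) = 65.6 × (3.17/1.7576)^(-4.2803) = 5.2547 g.
C = m/V = 5.2547/1.7576 = 2.9897 g/m³.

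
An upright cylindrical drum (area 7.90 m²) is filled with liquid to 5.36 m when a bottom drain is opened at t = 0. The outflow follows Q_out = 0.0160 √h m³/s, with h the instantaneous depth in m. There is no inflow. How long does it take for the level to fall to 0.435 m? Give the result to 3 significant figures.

1630 s

A dh/dt = −Q_out = −0.0160 √h.
∫ h^(−1/2) dh = −(0.0160/A) ∫ dt, giving 2√h = 2√h₀ − (0.0160/A) t.
t = 2A(√h₀ − √h)/0.0160 = 2·7.90·(√5.36 − √0.435)/0.0160
  = 15.800 × (2.3152 − 0.65955) / 0.0160 = 1634.9 s.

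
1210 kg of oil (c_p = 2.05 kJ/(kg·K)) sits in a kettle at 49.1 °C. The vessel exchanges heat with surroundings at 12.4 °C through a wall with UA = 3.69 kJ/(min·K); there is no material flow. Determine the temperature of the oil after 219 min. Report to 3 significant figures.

38.9 °C

M c_p dT/dt = −UA(T − T_amb).
dT/dt = (T_ss − T)/τ with T_ss = T_amb = 12.400 °C, τ = M c_p/UA = 1210·2.05/3.69 = 672.22 min.
This is linear first-order; T(t) = T_ss + (T₀ − T_ss) e^(−t/τ).
T(219) = 12.400 + (36.700)·0.72196 = 38.896 °C.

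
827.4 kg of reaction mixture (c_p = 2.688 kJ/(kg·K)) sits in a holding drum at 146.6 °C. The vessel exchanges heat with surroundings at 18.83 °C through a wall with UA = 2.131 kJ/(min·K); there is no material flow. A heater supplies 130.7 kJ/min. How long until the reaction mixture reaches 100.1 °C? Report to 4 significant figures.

1256 min

M c_p dT/dt = −UA(T − T_amb) + Q̇.
τ = M c_p/UA = 1043.67 min; T_ss = T_amb + Q̇/UA = 18.83 + 130.7/2.131 = 80.1627 °C.
T(t) = T_ss + (T₀ − T_ss)e^(−t/τ); set T = 100.1:
t = −τ ln[(T − T_ss)/(T₀ − T_ss)] = −1043.67 · ln(0.300092) = 1256.23 min.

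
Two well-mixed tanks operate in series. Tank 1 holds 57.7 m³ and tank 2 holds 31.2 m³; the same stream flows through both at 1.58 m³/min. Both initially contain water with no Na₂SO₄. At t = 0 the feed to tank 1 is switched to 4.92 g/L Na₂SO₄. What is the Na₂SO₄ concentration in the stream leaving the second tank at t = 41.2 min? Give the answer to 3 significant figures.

Species balance on tank i: dCᵢ/dt = (Cᵢ₋₁ − Cᵢ)/τᵢ with τᵢ = Vᵢ/Q.
τ₁ = 57.7/1.58 = 36.519 min; τ₂ = 31.2/1.58 = 19.747 min.
Solving the cascade with C₁(0)=C₂(0)=0 gives C₂(t) = C_in[1 − (τ₁ e^(−t/τ₁) − τ₂ e^(−t/τ₂))/(τ₁ − τ₂)].
At t = 41.2: e^(−t/τ₁) = 0.32362, e^(−t/τ₂) = 0.12413.
C₂ = 4.92·[1 − (36.519·0.32362 − 19.747·0.12413)/(16.772)] = 4.92·0.44151 = 2.1722 g/L.

2.17 g/L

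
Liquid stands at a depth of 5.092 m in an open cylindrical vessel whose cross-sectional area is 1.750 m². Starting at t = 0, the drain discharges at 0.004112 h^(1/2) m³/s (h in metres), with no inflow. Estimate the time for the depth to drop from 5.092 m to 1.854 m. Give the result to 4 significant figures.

With no inflow, A dh/dt = −0.004112 √h.
∫ h^(−1/2) dh = −(0.004112/A) ∫ dt, giving 2√h = 2√h₀ − (0.004112/A) t.
t = 2A(√h₀ − √h)/0.004112 = 2·1.750·(√5.092 − √1.854)/0.004112
  = 3.50000 × (2.25655 − 1.36162) / 0.004112 = 761.735 s.

761.7 s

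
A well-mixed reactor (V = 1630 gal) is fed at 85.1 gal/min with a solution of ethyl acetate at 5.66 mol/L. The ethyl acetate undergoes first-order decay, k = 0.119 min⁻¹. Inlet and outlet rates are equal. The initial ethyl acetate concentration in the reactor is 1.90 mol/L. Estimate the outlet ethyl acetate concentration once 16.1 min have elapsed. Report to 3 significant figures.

1.74 mol/L

Species balance: V dC/dt = Q C_in − Q C − k V C.
dC/dt = (Q/V) C_in − (Q/V + k) C; effective rate a = Q/V + k = 0.052209 + 0.119 = 0.17121 min⁻¹.
C_ss = Q C_in/(Q + kV) = 1.7260 mol/L; C(t) = C_ss + (C₀ − C_ss) e^(−a t).
C(16.1) = 1.7260 + (0.17403)·e^(−0.17121·16.1) = 1.7260 + (0.17403)·0.063516 = 1.7370 mol/L.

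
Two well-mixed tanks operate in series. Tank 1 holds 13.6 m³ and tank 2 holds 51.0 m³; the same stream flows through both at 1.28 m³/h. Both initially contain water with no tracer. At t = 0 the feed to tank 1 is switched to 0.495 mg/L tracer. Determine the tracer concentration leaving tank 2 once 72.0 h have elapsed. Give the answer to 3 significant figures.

Species balance on tank i: dCᵢ/dt = (Cᵢ₋₁ − Cᵢ)/τᵢ with τᵢ = Vᵢ/Q.
τ₁ = 13.6/1.28 = 10.625 h; τ₂ = 51.0/1.28 = 39.844 h.
Solving the cascade with C₁(0)=C₂(0)=0 gives C₂(t) = C_in[1 − (τ₁ e^(−t/τ₁) − τ₂ e^(−t/τ₂))/(τ₁ − τ₂)].
At t = 72.0: e^(−t/τ₁) = 0.0011403, e^(−t/τ₂) = 0.16414.
C₂ = 0.495·[1 − (10.625·0.0011403 − 39.844·0.16414)/(-29.219)] = 0.495·0.77659 = 0.38441 mg/L.

0.384 mg/L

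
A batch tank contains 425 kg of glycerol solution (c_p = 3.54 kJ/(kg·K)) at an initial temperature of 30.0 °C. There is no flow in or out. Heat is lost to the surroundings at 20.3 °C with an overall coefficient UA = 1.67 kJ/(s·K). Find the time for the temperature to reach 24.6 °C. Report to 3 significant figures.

M c_p dT/dt = −UA(T − T_amb).
τ = M c_p/UA = 900.90 s; T_ss = T_amb = 20.300 °C.
T(t) = T_ss + (T₀ − T_ss)e^(−t/τ); set T = 24.6:
t = −τ ln[(T − T_ss)/(T₀ − T_ss)] = −900.90 · ln(0.44330) = 732.89 s.

733 s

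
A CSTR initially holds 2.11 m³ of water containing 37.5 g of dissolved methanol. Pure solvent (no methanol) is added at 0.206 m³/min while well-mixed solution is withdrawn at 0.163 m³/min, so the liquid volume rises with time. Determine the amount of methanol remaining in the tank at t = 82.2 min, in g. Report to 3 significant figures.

Total volume: dV/dt = Q_in − Q_out = 0.043000 m³/min, so V(t) = 2.11 + 0.043000 t and V(82.2) = 5.6446 m³.
Species balance (pure solvent in): dm/dt = −Q_out · m/V(t).
dm/m = −Q_out dt/(V₀ + 0.043000 t); integrating gives ln(m/m₀) = −(Q_out/(Q_in−Q_out)) ln(V/V₀).
m = m₀ (V₀/V)^(Q_out/(Q_in−Q_out)) = 37.5 × (2.11/5.6446)^(3.7907) = 0.89965 g.

0.900 g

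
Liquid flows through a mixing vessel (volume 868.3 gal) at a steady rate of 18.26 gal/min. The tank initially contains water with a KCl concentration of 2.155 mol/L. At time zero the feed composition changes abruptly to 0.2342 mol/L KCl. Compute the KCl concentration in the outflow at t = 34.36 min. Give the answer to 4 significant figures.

1.167 mol/L

Transient balance on the dissolved component: V dC/dt = Q(C_in − C).
Rewrite as dC/dt + C/τ = C_in/τ, τ = V/Q = 47.5520 min.
This is linear first-order; C(t) = C_in + (C₀ − C_in) e^(−t/τ).
C(34.36) = 0.2342 + (2.155 − 0.2342)·e^(−34.36/47.5520) = 0.2342 + (1.92080)·0.485500 = 1.16675 mol/L.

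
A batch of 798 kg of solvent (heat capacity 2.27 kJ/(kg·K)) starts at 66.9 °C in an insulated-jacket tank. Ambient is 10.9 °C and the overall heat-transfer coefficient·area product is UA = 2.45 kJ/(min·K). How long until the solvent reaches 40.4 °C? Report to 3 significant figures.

474 min

First-law balance (no shaft work): M c_p dT/dt = −UA(T − T_amb).
τ = M c_p/UA = 739.37 min; T_ss = T_amb = 10.900 °C.
T(t) = T_ss + (T₀ − T_ss)e^(−t/τ); set T = 40.4:
t = −τ ln[(T − T_ss)/(T₀ − T_ss)] = −739.37 · ln(0.52679) = 473.91 min.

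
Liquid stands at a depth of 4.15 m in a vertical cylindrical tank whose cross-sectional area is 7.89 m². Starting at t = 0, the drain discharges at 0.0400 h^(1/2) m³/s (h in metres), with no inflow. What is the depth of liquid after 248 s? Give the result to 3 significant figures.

1.98 m

Mass balance (ρ constant): A dh/dt = −0.0400 √h.
This is separable: 2 d(√h)/dt = −0.0400/A, so √h = √h₀ − (0.0400/(2A)) t.
√h = √4.15 − 0.0400·248/(2·7.89) = 2.0372 − 0.62864 = 1.4085.
h = 1.4085² = 1.9839 m.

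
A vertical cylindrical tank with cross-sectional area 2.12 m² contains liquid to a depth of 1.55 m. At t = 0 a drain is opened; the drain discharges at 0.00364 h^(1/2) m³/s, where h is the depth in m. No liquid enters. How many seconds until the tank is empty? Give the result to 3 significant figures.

1450 s

A dh/dt = −Q_out = −0.00364 √h.
This is separable: 2 d(√h)/dt = −0.00364/A, so √h = √h₀ − (0.00364/(2A)) t.
Tank is empty when √h = 0: t_empty = 2A√h₀/0.00364.
t_empty = 2·2.12·√1.55/0.00364 = 4.2400·1.2450/0.00364 = 1450.2 s.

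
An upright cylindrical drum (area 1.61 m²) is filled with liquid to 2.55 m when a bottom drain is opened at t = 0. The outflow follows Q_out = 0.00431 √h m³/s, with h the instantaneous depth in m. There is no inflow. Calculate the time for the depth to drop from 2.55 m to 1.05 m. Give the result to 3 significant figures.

With no inflow, A dh/dt = −0.00431 √h.
Separate and integrate: 2(√h − √h₀) = −(0.00431/A) t.
t = 2A(√h₀ − √h)/0.00431 = 2·1.61·(√2.55 − √1.05)/0.00431
  = 3.2200 × (1.5969 − 1.0247) / 0.00431 = 427.47 s.

427 s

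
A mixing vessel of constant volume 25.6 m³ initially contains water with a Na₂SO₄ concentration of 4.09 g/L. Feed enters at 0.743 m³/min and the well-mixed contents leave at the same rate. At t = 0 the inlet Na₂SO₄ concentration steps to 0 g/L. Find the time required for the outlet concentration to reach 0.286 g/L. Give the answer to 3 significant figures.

Species balance: V dC/dt = Q(C_in − C) ⇒ τ = V/Q = 34.455 min.
C(t) = C_in + (C₀ − C_in) e^(−t/τ). Set C = 0.286 and solve for t:
e^(−t/τ) = (C − C_in)/(C₀ − C_in) = (0.286 − 0)/(4.09 − 0) = 0.069927
t = −τ ln(…) = 34.455 × 2.6603 = 91.661 min.

91.7 min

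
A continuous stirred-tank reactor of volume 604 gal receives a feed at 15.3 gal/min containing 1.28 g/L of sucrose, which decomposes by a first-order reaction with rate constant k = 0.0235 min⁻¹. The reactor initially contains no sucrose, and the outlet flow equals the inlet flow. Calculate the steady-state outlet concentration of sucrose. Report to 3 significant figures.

Accumulation = in − out − consumed: V dC/dt = Q C_in − Q C − k V C.
Steady state (dC/dt = 0): C_ss = Q C_in/(Q + kV) = C_in/(1 + kV/Q).
C_ss = 15.3·1.28/(15.3 + 0.0235·604) = 19.584/29.494 = 0.66400 g/L.

0.664 g/L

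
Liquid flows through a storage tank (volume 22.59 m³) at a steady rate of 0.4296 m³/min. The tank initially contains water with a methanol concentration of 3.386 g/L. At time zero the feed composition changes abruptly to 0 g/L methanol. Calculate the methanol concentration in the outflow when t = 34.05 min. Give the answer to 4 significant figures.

Unsteady species balance (constant V, well mixed): V dC/dt = Q(C_in − C).
Time constant τ = V/Q = 22.59/0.4296 = 52.5838 min.
Integrating: C(t) = C_in + (C₀ − C_in) e^(−t/τ).
C(34.05) = 0 + (3.386 − 0)·e^(−34.05/52.5838) = 0 + (3.38600)·0.523333 = 1.77200 g/L.

1.772 g/L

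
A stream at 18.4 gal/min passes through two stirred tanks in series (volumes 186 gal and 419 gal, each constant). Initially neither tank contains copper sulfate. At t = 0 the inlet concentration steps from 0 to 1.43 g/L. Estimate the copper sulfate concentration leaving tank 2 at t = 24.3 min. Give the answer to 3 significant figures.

0.649 g/L

Each tank obeys Vᵢ dCᵢ/dt = Q(Cᵢ₋₁ − Cᵢ), so τᵢ = Vᵢ/Q.
τ₁ = 186/18.4 = 10.109 min; τ₂ = 419/18.4 = 22.772 min.
Solving the cascade with C₁(0)=C₂(0)=0 gives C₂(t) = C_in[1 − (τ₁ e^(−t/τ₁) − τ₂ e^(−t/τ₂))/(τ₁ − τ₂)].
At t = 24.3: e^(−t/τ₁) = 0.090367, e^(−t/τ₂) = 0.34400.
C₂ = 1.43·[1 − (10.109·0.090367 − 22.772·0.34400)/(-12.663)] = 1.43·0.45353 = 0.64855 g/L.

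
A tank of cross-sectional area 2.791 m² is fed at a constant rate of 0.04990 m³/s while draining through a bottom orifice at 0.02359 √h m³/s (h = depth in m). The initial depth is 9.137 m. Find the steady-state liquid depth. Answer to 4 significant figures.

4.475 m

Level balance: A dh/dt = 0.04990 − 0.02359 √h. Setting dh/dt = 0:
Q_in = 0.02359 √h_ss ⇒ √h_ss = 0.04990/0.02359 = 2.11530.
h_ss = 2.11530² = 4.47451 m. (Since h₀ = 9.137 m > h_ss, the level will fall toward this value.)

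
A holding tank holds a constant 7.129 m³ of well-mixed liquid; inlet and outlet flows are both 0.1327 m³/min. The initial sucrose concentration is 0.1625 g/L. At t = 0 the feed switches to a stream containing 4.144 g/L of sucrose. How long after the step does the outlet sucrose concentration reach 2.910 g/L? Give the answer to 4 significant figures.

62.93 min

Species balance on the tank: V dC/dt = Q(C_in − C), so τ = V/Q = 53.7227 min.
C(t) = C_in + (C₀ − C_in) e^(−t/τ). Set C = 2.910 and solve for t:
e^(−t/τ) = (C − C_in)/(C₀ − C_in) = (2.910 − 4.144)/(0.1625 − 4.144) = 0.309933
t = −τ ln(…) = 53.7227 × 1.17140 = 62.9306 min.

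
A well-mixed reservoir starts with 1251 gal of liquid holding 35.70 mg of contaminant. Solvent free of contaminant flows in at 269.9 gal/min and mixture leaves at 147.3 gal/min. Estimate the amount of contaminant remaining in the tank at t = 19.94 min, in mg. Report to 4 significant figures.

9.715 mg

Total volume: dV/dt = Q_in − Q_out = 122.600 gal/min, so V(t) = 1251 + 122.600 t and V(19.94) = 3695.64 gal.
Species balance (pure solvent in): dm/dt = −Q_out · m/V(t).
Separate: dm/m = −Q_out dt/V(t) ⇒ ln(m/m₀) = −(Q_out/(Q_in−Q_out)) ln(V/V₀).
m = m₀ (V₀/V)^(Q_out/(Q_in−Q_out)) = 35.70 × (1251/3695.64)^(1.20147) = 9.71534 mg.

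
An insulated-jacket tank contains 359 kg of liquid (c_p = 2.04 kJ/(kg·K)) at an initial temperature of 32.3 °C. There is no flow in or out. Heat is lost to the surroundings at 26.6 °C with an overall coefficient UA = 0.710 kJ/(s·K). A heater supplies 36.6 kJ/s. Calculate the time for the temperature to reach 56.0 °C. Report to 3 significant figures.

M c_p dT/dt = −UA(T − T_amb) + Q̇.
τ = M c_p/UA = 1031.5 s; T_ss = T_amb + Q̇/UA = 26.6 + 36.6/0.710 = 78.149 °C.
T(t) = T_ss + (T₀ − T_ss)e^(−t/τ); set T = 56.0:
t = −τ ln[(T − T_ss)/(T₀ − T_ss)] = −1031.5 · ln(0.48309) = 750.47 s.

750 s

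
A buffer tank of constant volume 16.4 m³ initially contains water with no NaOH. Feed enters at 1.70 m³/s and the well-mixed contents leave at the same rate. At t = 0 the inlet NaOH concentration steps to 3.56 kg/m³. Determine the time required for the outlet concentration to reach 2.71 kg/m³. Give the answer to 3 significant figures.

13.8 s

Species balance: V dC/dt = Q(C_in − C) ⇒ τ = V/Q = 9.6471 s.
C(t) = C_in + (C₀ − C_in) e^(−t/τ). Set C = 2.71 and solve for t:
e^(−t/τ) = (C − C_in)/(C₀ − C_in) = (2.71 − 3.56)/(0 − 3.56) = 0.23876
t = −τ ln(…) = 9.6471 × 1.4323 = 13.817 s.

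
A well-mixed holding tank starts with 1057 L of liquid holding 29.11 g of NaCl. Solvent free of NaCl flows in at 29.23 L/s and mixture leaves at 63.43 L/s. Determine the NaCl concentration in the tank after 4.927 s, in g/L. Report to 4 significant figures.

Total volume: dV/dt = Q_in − Q_out = -34.2000 L/s, so V(t) = 1057 − 34.2000 t and V(4.927) = 888.497 L.
Species balance (pure solvent in): dm/dt = −Q_out · m/V(t).
Separate: dm/m = −Q_out dt/V(t) ⇒ ln(m/m₀) = −(Q_out/(Q_in−Q_out)) ln(V/V₀).
m = m₀ (V₀/V)^(Q_out/(Q_in−Q_out)) = 29.11 × (1057/888.497)^(-1.85468) = 21.0942 g.
C = m/V = 21.0942/888.497 = 0.0237415 g/L.

0.02374 g/L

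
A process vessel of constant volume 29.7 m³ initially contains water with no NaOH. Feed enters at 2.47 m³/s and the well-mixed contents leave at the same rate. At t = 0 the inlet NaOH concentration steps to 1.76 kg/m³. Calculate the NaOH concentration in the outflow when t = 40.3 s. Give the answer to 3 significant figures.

Mass balance on the solute (V constant): V dC/dt = Q(C_in − C).
Time constant τ = V/Q = 29.7/2.47 = 12.024 s.
C approaches C_in exponentially: C(t) = C_in + (C₀ − C_in) e^(−t/τ).
C(40.3) = 1.76 + (0 − 1.76)·e^(−40.3/12.024) = 1.76 + (-1.7600)·0.035030 = 1.6983 kg/m³.

1.70 kg/m³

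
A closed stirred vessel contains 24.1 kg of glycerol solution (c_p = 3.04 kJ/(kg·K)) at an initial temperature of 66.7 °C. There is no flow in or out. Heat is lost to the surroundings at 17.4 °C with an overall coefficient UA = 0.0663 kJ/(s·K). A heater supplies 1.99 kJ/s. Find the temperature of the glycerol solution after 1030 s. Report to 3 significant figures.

Heat balance on the well-mixed liquid: M c_p dT/dt = −UA(T − T_amb) + Q̇.
dT/dt = (T_ss − T)/τ with T_ss = T_amb + Q̇/UA = 17.4 + 1.99/0.0663 = 47.415 °C, τ = M c_p/UA = 24.1·3.04/0.0663 = 1105.0 s.
Solution: T(t) = T_ss + (T₀ − T_ss) e^(−t/τ).
T(1030) = 47.415 + (19.285)·0.39373 = 55.008 °C.

55.0 °C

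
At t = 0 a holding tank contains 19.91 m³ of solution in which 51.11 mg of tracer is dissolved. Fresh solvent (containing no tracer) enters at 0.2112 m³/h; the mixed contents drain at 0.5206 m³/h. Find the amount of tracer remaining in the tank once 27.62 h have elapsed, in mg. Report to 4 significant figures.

19.90 mg

Let m(t) be the amount of tracer. Volume: V(t) = V₀ + (Q_in − Q_out) t = 19.91 − 0.309400 t; V(27.62) = 11.3644 m³.
Solute balance: dm/dt = 0 − Q_out C = −Q_out m/V(t).
dm/m = −Q_out dt/(V₀ − 0.309400 t); integrating gives ln(m/m₀) = −(Q_out/(Q_in−Q_out)) ln(V/V₀).
m = m₀ (V₀/V)^(Q_out/(Q_in−Q_out)) = 51.11 × (19.91/11.3644)^(-1.68261) = 19.8951 mg.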